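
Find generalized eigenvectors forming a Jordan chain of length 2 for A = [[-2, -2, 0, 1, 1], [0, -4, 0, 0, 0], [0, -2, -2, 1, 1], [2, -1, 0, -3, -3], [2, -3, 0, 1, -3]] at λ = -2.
v_1 = [[0, 0, 0, 1, 0]]^T, v_2 = [[1, 0, 1, -1, 1]]^T

We seek v_1 ∈ ker((A + 2I)^2) \ ker(A + 2I), then set v_{i+1} = (A + 2I) v_i.

One such chain is v_1 = [[0, 0, 0, 1, 0]]^T, v_2 = [[1, 0, 1, -1, 1]]^T. Check: (A + 2I) v_2 = [[0, 0, 0, 0, 0]]^T = 0.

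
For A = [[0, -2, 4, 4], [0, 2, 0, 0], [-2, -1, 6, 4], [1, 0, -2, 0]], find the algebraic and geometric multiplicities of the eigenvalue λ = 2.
algebraic multiplicity 4, geometric multiplicity 2

The characteristic polynomial is (x - 2)^4, so the factor x - 2 appears with exponent 4: the algebraic multiplicity is 4.

rank(A - 2I) = 2, so the eigenspace has dimension 4 - 2 = 2: the geometric multiplicity is 2.

Since 2 < 4, A is not diagonalizable.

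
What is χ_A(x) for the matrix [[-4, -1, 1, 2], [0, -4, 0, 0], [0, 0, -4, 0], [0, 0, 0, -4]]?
xI - A = [[x + 4, 1, -1, -2], [0, x + 4, 0, 0], [0, 0, x + 4, 0], [0, 0, 0, x + 4]].

Expanding det(xI - A) along the first row:
det(xI - A) = + (x + 4)·det([[x + 4, 0, 0], [0, x + 4, 0], [0, 0, x + 4]]) - (1)·det([[0, 0, 0], [0, x + 4, 0], [0, 0, x + 4]]) + (-1)·det([[0, x + 4, 0], [0, 0, 0], [0, 0, x + 4]]) - (-2)·det([[0, x + 4, 0], [0, 0, x + 4], [0, 0, 0]]).

Evaluating gives χ_A(x) = x^4 + 16x^3 + 96x^2 + 256x + 256 = (x + 4)^4.

χ_A(x) = (x + 4)^4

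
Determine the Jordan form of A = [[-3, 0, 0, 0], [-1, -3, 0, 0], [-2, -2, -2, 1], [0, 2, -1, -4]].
The characteristic polynomial is det(xI - A) = (x + 3)^4, so the eigenvalues are -3 (algebraic multiplicity 4).

For λ = -3: rank(A + 3I) = 2, rank((A + 3I)^2) = 0. The eigenspace has dimension 4 - 2 = 2, so there are 2 Jordan blocks; the rank sequence gives block sizes [2, 2].

Assembling the blocks gives the Jordan form J above.

J = [[-3, 1, 0, 0], [0, -3, 0, 0], [0, 0, -3, 1], [0, 0, 0, -3]]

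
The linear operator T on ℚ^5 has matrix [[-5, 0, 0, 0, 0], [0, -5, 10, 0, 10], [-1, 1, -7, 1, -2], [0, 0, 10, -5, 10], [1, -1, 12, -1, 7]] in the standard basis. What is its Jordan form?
The characteristic polynomial is det(xI - A) = (x - 5)(x + 5)^4, so the eigenvalues are -5 (algebraic multiplicity 4), 5 (algebraic multiplicity 1).

For λ = -5: rank(A + 5I) = 2, rank((A + 5I)^2) = 1. The eigenspace has dimension 5 - 2 = 3, so there are 3 Jordan blocks; the rank sequence gives block sizes [2, 1, 1].

For λ = 5: algebraic multiplicity 1 gives one 1×1 block.

Assembling the blocks gives the Jordan form J above.

J = [[-5, 1, 0, 0, 0], [0, -5, 0, 0, 0], [0, 0, -5, 0, 0], [0, 0, 0, -5, 0], [0, 0, 0, 0, 5]]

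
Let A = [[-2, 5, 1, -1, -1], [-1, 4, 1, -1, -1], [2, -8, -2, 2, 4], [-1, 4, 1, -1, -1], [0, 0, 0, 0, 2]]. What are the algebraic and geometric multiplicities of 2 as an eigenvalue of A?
algebraic multiplicity 1, geometric multiplicity 1

The characteristic polynomial is x^3(x - 2)(x + 1), so the factor x - 2 appears with exponent 1: the algebraic multiplicity is 1.

rank(A - 2I) = 4, so the eigenspace has dimension 5 - 4 = 1: the geometric multiplicity is 1.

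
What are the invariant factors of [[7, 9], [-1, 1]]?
(x - 4)^2

The Jordan structure of A has elementary divisors (x - 4)^2. Arranging the block sizes at each eigenvalue in decreasing order and taking row products gives the invariant factors.

Invariant factors (smallest first, each dividing the next): (x - 4)^2.

Check: the last factor (x - 4)^2 is the minimal polynomial, and the product (x - 4)^2 is the characteristic polynomial.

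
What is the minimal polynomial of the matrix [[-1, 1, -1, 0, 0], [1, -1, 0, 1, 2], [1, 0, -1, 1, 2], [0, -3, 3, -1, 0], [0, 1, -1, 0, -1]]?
The characteristic polynomial factors as (x + 1)^5. The minimal polynomial is ∏(x - λ)^{k_λ} where k_λ is the size of the largest Jordan block at λ.

For λ = -1: rank(A + I) = 2, and the largest Jordan block has size 2 (the smallest k with rank((A + I)^k) = rank((A + I)^(k+1))).

So m_A(x) = (x + 1)^2.

m_A(x) = (x + 1)^2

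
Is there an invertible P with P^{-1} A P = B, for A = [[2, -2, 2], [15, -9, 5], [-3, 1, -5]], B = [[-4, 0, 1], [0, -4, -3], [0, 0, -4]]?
Two matrices over a field are similar if and only if they have the same invariant factors.

Both A and B have characteristic polynomial (x + 4)^3 and minimal polynomial (x + 4)^2. Computing further, both have invariant factors x + 4, (x + 4)^2. Hence A and B are similar.

Yes.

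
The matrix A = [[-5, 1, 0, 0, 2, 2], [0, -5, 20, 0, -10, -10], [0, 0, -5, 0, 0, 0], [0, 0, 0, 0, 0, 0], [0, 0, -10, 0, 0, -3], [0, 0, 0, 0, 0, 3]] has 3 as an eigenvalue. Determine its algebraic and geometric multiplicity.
The characteristic polynomial is x^2(x - 3)(x + 5)^3, so the factor x - 3 appears with exponent 1: the algebraic multiplicity is 1.

rank(A - 3I) = 5, so the eigenspace has dimension 6 - 5 = 1: the geometric multiplicity is 1.

algebraic multiplicity 1, geometric multiplicity 1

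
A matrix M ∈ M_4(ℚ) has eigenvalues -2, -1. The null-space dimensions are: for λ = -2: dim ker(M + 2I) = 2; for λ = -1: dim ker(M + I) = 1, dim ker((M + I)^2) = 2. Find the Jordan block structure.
λ = -2: successive nullity increments [2] count blocks of size ≥ k; block sizes are [1, 1].
λ = -1: successive nullity increments [1, 1] count blocks of size ≥ k; block sizes are [2].

Jordan blocks: (-2, 1), (-2, 1), (-1, 2)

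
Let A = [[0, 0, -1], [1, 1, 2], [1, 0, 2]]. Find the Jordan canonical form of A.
The characteristic polynomial is det(xI - A) = (x - 1)^3, so the eigenvalues are 1 (algebraic multiplicity 3).

For λ = 1: rank(A - I) = 2, rank((A - I)^2) = 1, rank((A - I)^3) = 0. The eigenspace has dimension 3 - 2 = 1, so there is 1 Jordan block; the rank sequence gives block sizes [3].

Assembling the blocks gives the Jordan form J above.

J = [[1, 1, 0], [0, 1, 1], [0, 0, 1]]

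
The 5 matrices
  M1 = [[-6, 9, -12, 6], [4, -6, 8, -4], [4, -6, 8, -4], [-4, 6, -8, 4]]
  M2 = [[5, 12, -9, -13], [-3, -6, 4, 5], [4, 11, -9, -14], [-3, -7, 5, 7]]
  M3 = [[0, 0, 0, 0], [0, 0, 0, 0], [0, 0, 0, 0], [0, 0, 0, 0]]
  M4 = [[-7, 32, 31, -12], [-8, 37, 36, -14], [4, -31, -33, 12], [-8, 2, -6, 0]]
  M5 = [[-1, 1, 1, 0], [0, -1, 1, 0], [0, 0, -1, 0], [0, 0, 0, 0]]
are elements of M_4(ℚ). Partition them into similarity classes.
3 classes: {M1}, {M2, M4, M5}, {M3}

Characteristic polynomials: χ_{M1} = x^4, χ_{M2} = x(x + 1)^3, χ_{M3} = x^4, χ_{M4} = x(x + 1)^3, χ_{M5} = x(x + 1)^3.

{M1}: invariant factors x, x, x^2.

{M2, M4, M5}: invariant factors x(x + 1)^3.

{M3}: invariant factors x, x, x, x.

Matrices are similar if and only if their invariant-factor lists agree; the partition into similarity classes is {M1}, {M2, M4, M5}, {M3}.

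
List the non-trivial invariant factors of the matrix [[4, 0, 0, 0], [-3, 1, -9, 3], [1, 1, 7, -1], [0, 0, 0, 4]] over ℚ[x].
x - 4, x - 4, (x - 4)^2

The Jordan structure of A has elementary divisors (x - 4)^2, (x - 4), (x - 4). Arranging the block sizes at each eigenvalue in decreasing order and taking row products gives the invariant factors.

Invariant factors (smallest first, each dividing the next): x - 4, x - 4, (x - 4)^2.

Check: the last factor (x - 4)^2 is the minimal polynomial, and the product (x - 4)^4 is the characteristic polynomial.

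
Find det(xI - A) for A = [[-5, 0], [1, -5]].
χ_A(x) = (x + 5)^2

xI - A = [[x + 5, 0], [-1, x + 5]].

Expanding det(xI - A) along the first row:
det(xI - A) = + (x + 5)·det([[x + 5]]) - (0)·det([[-1]]).

Evaluating gives χ_A(x) = x^2 + 10x + 25 = (x + 5)^2.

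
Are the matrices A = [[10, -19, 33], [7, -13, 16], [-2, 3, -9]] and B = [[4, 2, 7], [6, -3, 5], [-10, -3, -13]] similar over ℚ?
Two matrices over a field are similar if and only if they have the same invariant factors.

Both A and B have characteristic polynomial (x + 4)^3 and minimal polynomial (x + 4)^3. Computing further, both have invariant factors (x + 4)^3. Hence A and B are similar.

Yes.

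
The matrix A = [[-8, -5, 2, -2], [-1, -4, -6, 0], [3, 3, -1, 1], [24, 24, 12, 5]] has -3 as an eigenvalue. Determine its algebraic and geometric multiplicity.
The characteristic polynomial is (x + 1)^2(x + 3)^2, so the factor x + 3 appears with exponent 2: the algebraic multiplicity is 2.

rank(A + 3I) = 3, so the eigenspace has dimension 4 - 3 = 1: the geometric multiplicity is 1.

Since 1 < 2, A is not diagonalizable.

algebraic multiplicity 2, geometric multiplicity 1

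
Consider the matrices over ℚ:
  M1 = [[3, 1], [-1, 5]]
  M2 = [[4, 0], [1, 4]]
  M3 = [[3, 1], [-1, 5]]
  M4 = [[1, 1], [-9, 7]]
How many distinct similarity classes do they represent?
Characteristic polynomials: χ_{M1} = (x - 4)^2, χ_{M2} = (x - 4)^2, χ_{M3} = (x - 4)^2, χ_{M4} = (x - 4)^2.

{M1, M2, M3, M4}: invariant factors (x - 4)^2.

Matrices are similar if and only if their invariant-factor lists agree; the partition into similarity classes is {M1, M2, M3, M4}.

1 class: {M1, M2, M3, M4}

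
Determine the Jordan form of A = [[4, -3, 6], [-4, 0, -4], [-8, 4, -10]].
J = [[-2, 1, 0], [0, -2, 0], [0, 0, -2]]

The characteristic polynomial is det(xI - A) = (x + 2)^3, so the eigenvalues are -2 (algebraic multiplicity 3).

For λ = -2: rank(A + 2I) = 1, rank((A + 2I)^2) = 0. The eigenspace has dimension 3 - 1 = 2, so there are 2 Jordan blocks; the rank sequence gives block sizes [2, 1].

Assembling the blocks gives the Jordan form J above.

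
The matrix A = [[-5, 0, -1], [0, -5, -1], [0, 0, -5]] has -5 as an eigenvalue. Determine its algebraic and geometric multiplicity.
The characteristic polynomial is (x + 5)^3, so the factor x + 5 appears with exponent 3: the algebraic multiplicity is 3.

rank(A + 5I) = 1, so the eigenspace has dimension 3 - 1 = 2: the geometric multiplicity is 2.

Since 2 < 3, A is not diagonalizable.

algebraic multiplicity 3, geometric multiplicity 2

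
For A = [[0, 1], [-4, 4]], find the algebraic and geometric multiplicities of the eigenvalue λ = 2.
The characteristic polynomial is (x - 2)^2, so the factor x - 2 appears with exponent 2: the algebraic multiplicity is 2.

rank(A - 2I) = 1, so the eigenspace has dimension 2 - 1 = 1: the geometric multiplicity is 1.

Since 1 < 2, A is not diagonalizable.

algebraic multiplicity 2, geometric multiplicity 1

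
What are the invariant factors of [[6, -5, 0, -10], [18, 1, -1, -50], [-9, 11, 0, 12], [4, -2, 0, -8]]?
(x - 1)^3(x + 4)

The Jordan structure of A has elementary divisors (x + 4), (x - 1)^3. Arranging the block sizes at each eigenvalue in decreasing order and taking row products gives the invariant factors.

Invariant factors (smallest first, each dividing the next): (x - 1)^3(x + 4).

Check: the last factor (x - 1)^3(x + 4) is the minimal polynomial, and the product (x - 1)^3(x + 4) is the characteristic polynomial.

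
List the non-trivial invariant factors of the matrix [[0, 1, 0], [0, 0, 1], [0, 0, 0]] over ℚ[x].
x^3

The Jordan structure of A has elementary divisors x^3. Arranging the block sizes at each eigenvalue in decreasing order and taking row products gives the invariant factors.

Invariant factors (smallest first, each dividing the next): x^3.

Check: the last factor x^3 is the minimal polynomial, and the product x^3 is the characteristic polynomial.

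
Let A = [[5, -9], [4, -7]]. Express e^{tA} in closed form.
e^{tA} = [[(6*t + 1)*e^{-t}, -9*t*e^{-t}], [4*t*e^{-t}, (1 - 6*t)*e^{-t}]]

A has Jordan form J = [[-1, 1], [0, -1]] with A = PJP^{-1}, so e^{tA} = P e^{tJ} P^{-1}.

For a Jordan block J_k(λ), e^{tJ_k(λ)} = e^{λt} · (I + tN + t^2 N^2/2! + ... + t^{k-1} N^{k-1}/(k-1)!) where N is the nilpotent superdiagonal part.

Assembling the blocks and conjugating back gives the entries of e^{tA} as shown above.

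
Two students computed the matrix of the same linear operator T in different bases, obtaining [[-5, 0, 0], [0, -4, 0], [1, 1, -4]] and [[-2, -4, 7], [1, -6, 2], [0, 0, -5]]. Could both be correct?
Yes.

Two matrices over a field are similar if and only if they have the same invariant factors.

Both A and B have characteristic polynomial (x + 4)^2(x + 5) and minimal polynomial (x + 4)^2(x + 5). Computing further, both have invariant factors (x + 4)^2(x + 5). Hence A and B are similar.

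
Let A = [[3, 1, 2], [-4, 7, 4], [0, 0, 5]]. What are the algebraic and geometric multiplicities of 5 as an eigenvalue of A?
algebraic multiplicity 3, geometric multiplicity 2

The characteristic polynomial is (x - 5)^3, so the factor x - 5 appears with exponent 3: the algebraic multiplicity is 3.

rank(A - 5I) = 1, so the eigenspace has dimension 3 - 1 = 2: the geometric multiplicity is 2.

Since 2 < 3, A is not diagonalizable.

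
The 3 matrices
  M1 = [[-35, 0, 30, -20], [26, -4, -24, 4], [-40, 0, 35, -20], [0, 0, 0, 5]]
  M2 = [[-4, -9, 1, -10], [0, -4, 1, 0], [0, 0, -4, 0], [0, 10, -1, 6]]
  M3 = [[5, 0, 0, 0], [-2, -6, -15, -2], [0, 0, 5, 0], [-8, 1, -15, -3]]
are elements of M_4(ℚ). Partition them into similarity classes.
2 classes: {M1, M3}, {M2}

Characteristic polynomials: χ_{M1} = (x - 5)^2(x + 4)(x + 5), χ_{M2} = (x - 6)(x + 4)^3, χ_{M3} = (x - 5)^2(x + 4)(x + 5).

{M1, M3}: invariant factors x - 5, (x - 5)(x + 4)(x + 5).

{M2}: invariant factors (x - 6)(x + 4)^3.

Matrices are similar if and only if their invariant-factor lists agree; the partition into similarity classes is {M1, M3}, {M2}.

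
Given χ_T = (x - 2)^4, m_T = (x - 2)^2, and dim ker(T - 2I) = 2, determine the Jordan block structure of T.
λ = 2: algebraic multiplicity 4 (exponent in χ_T), largest block size 2 (exponent in m_T), 2 blocks (geometric multiplicity). These force block sizes [2, 2].

Jordan blocks: (2, 2), (2, 2)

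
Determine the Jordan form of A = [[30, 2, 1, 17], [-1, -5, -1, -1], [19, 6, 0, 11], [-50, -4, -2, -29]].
J = [[-3, 1, 0, 0], [0, -3, 0, 0], [0, 0, -3, 0], [0, 0, 0, 5]]

The characteristic polynomial is det(xI - A) = (x - 5)(x + 3)^3, so the eigenvalues are -3 (algebraic multiplicity 3), 5 (algebraic multiplicity 1).

For λ = -3: rank(A + 3I) = 2, rank((A + 3I)^2) = 1. The eigenspace has dimension 4 - 2 = 2, so there are 2 Jordan blocks; the rank sequence gives block sizes [2, 1].

For λ = 5: algebraic multiplicity 1 gives one 1×1 block.

Assembling the blocks gives the Jordan form J above.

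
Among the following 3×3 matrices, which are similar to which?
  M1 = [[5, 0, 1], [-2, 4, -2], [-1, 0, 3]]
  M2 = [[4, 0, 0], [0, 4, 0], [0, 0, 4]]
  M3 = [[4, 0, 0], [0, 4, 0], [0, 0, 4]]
2 classes: {M1}, {M2, M3}

Characteristic polynomials: χ_{M1} = (x - 4)^3, χ_{M2} = (x - 4)^3, χ_{M3} = (x - 4)^3.

{M1}: invariant factors x - 4, (x - 4)^2.

{M2, M3}: invariant factors x - 4, x - 4, x - 4.

Matrices are similar if and only if their invariant-factor lists agree; the partition into similarity classes is {M1}, {M2, M3}.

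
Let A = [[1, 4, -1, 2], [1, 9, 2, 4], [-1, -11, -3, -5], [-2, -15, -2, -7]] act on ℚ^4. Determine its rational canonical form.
The invariant factors of A (the non-unit diagonal entries of the Smith normal form of xI - A over ℚ[x]) are x(x^3 + x - 3), each dividing the next. The characteristic polynomial is their product, x(x^3 + x - 3).

The rational canonical form is the block-diagonal matrix of companion matrices C(f_i):
R = [[0, 0, 0, 0], [1, 0, 0, 3], [0, 1, 0, -1], [0, 0, 1, 0]].

Note the characteristic polynomial does not split into linear factors over ℚ, so A has no Jordan form over ℚ; the rational canonical form exists over any field.

R = [[0, 0, 0, 0], [1, 0, 0, 3], [0, 1, 0, -1], [0, 0, 1, 0]]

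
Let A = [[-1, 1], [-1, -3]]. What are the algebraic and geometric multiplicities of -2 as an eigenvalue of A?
algebraic multiplicity 2, geometric multiplicity 1

The characteristic polynomial is (x + 2)^2, so the factor x + 2 appears with exponent 2: the algebraic multiplicity is 2.

rank(A + 2I) = 1, so the eigenspace has dimension 2 - 1 = 1: the geometric multiplicity is 1.

Since 1 < 2, A is not diagonalizable.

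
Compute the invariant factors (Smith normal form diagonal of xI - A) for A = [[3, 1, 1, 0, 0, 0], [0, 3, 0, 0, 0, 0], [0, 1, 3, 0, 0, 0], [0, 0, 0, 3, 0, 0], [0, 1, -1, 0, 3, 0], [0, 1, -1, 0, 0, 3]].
The Jordan structure of A has elementary divisors (x - 3)^3, (x - 3), (x - 3), (x - 3). Arranging the block sizes at each eigenvalue in decreasing order and taking row products gives the invariant factors.

Invariant factors (smallest first, each dividing the next): x - 3, x - 3, x - 3, (x - 3)^3.

Check: the last factor (x - 3)^3 is the minimal polynomial, and the product (x - 3)^6 is the characteristic polynomial.

x - 3, x - 3, x - 3, (x - 3)^3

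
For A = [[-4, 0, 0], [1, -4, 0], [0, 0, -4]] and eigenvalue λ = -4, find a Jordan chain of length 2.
We seek v_1 ∈ ker((A + 4I)^2) \ ker(A + 4I), then set v_{i+1} = (A + 4I) v_i.

One such chain is v_1 = [[1, 1, -1]]^T, v_2 = [[0, 1, 0]]^T. Check: (A + 4I) v_2 = [[0, 0, 0]]^T = 0.

v_1 = [[1, 1, -1]]^T, v_2 = [[0, 1, 0]]^T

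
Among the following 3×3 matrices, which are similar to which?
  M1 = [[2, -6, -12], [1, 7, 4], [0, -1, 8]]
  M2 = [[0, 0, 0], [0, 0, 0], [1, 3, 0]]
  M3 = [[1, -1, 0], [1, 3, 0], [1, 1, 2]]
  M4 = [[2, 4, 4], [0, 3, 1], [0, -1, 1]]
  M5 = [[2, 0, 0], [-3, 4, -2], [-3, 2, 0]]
3 classes: {M1}, {M2}, {M3, M4, M5}

Characteristic polynomials: χ_{M1} = (x - 6)^2(x - 5), χ_{M2} = x^3, χ_{M3} = (x - 2)^3, χ_{M4} = (x - 2)^3, χ_{M5} = (x - 2)^3.

{M1}: invariant factors (x - 6)^2(x - 5).

{M2}: invariant factors x, x^2.

{M3, M4, M5}: invariant factors x - 2, (x - 2)^2.

Matrices are similar if and only if their invariant-factor lists agree; the partition into similarity classes is {M1}, {M2}, {M3, M4, M5}.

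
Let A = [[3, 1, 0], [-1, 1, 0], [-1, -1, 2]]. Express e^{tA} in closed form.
A has Jordan form J = [[2, 1, 0], [0, 2, 0], [0, 0, 2]] with A = PJP^{-1}, so e^{tA} = P e^{tJ} P^{-1}.

For a Jordan block J_k(λ), e^{tJ_k(λ)} = e^{λt} · (I + tN + t^2 N^2/2! + ... + t^{k-1} N^{k-1}/(k-1)!) where N is the nilpotent superdiagonal part.

Assembling the blocks and conjugating back gives the entries of e^{tA} as shown above.

e^{tA} = [[(t + 1)*e^{2*t}, t*e^{2*t}, 0], [-t*e^{2*t}, (1 - t)*e^{2*t}, 0], [-t*e^{2*t}, -t*e^{2*t}, e^{2*t}]]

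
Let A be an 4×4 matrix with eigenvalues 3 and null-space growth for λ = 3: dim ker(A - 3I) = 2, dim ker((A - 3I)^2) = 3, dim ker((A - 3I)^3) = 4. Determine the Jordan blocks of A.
λ = 3: successive nullity increments [2, 1, 1] count blocks of size ≥ k; block sizes are [3, 1].

Jordan blocks: (3, 3), (3, 1)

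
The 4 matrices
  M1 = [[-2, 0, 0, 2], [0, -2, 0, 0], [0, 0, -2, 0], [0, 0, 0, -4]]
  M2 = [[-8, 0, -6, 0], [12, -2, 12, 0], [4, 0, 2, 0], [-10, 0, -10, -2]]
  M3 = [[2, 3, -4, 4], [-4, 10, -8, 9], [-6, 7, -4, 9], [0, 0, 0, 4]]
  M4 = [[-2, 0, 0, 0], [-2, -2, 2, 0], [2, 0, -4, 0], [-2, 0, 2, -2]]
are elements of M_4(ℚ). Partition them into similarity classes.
Characteristic polynomials: χ_{M1} = (x + 2)^3(x + 4), χ_{M2} = (x + 2)^3(x + 4), χ_{M3} = x(x - 4)^3, χ_{M4} = (x + 2)^3(x + 4).

{M1, M2, M4}: invariant factors x + 2, x + 2, (x + 2)(x + 4).

{M3}: invariant factors x(x - 4)^3.

Matrices are similar if and only if their invariant-factor lists agree; the partition into similarity classes is {M1, M2, M4}, {M3}.

2 classes: {M1, M2, M4}, {M3}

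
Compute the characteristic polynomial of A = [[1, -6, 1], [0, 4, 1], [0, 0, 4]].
χ_A(x) = (x - 4)^2(x - 1)

xI - A = [[x - 1, 6, -1], [0, x - 4, -1], [0, 0, x - 4]].

Expanding det(xI - A) along the first row:
det(xI - A) = + (x - 1)·det([[x - 4, -1], [0, x - 4]]) - (6)·det([[0, -1], [0, x - 4]]) + (-1)·det([[0, x - 4], [0, 0]]).

Evaluating gives χ_A(x) = x^3 - 9x^2 + 24x - 16 = (x - 4)^2(x - 1).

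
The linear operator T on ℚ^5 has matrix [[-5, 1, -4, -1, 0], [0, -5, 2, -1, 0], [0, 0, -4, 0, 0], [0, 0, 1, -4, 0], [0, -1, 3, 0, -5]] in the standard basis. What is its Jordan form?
The characteristic polynomial is det(xI - A) = (x + 4)^2(x + 5)^3, so the eigenvalues are -5 (algebraic multiplicity 3), -4 (algebraic multiplicity 2).

For λ = -5: rank(A + 5I) = 3, rank((A + 5I)^2) = 2. The eigenspace has dimension 5 - 3 = 2, so there are 2 Jordan blocks; the rank sequence gives block sizes [2, 1].

For λ = -4: rank(A + 4I) = 4, rank((A + 4I)^2) = 3. The eigenspace has dimension 5 - 4 = 1, so there is 1 Jordan block; the rank sequence gives block sizes [2].

Assembling the blocks gives the Jordan form J above.

J = [[-5, 1, 0, 0, 0], [0, -5, 0, 0, 0], [0, 0, -5, 0, 0], [0, 0, 0, -4, 1], [0, 0, 0, 0, -4]]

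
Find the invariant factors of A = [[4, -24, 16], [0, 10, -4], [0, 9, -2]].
The Jordan structure of A has elementary divisors (x - 4)^2, (x - 4). Arranging the block sizes at each eigenvalue in decreasing order and taking row products gives the invariant factors.

Invariant factors (smallest first, each dividing the next): x - 4, (x - 4)^2.

Check: the last factor (x - 4)^2 is the minimal polynomial, and the product (x - 4)^3 is the characteristic polynomial.

x - 4, (x - 4)^2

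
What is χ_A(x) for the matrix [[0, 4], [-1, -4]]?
χ_A(x) = (x + 2)^2

xI - A = [[x, -4], [1, x + 4]].

Expanding det(xI - A) along the first row:
det(xI - A) = + (x)·det([[x + 4]]) - (-4)·det([[1]]).

Evaluating gives χ_A(x) = x^2 + 4x + 4 = (x + 2)^2.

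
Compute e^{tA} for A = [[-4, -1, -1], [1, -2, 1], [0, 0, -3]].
e^{tA} = [[(1 - t)*e^{-3*t}, -t*e^{-3*t}, -t*e^{-3*t}], [t*e^{-3*t}, (t + 1)*e^{-3*t}, t*e^{-3*t}], [0, 0, e^{-3*t}]]

A has Jordan form J = [[-3, 1, 0], [0, -3, 0], [0, 0, -3]] with A = PJP^{-1}, so e^{tA} = P e^{tJ} P^{-1}.

For a Jordan block J_k(λ), e^{tJ_k(λ)} = e^{λt} · (I + tN + t^2 N^2/2! + ... + t^{k-1} N^{k-1}/(k-1)!) where N is the nilpotent superdiagonal part.

Assembling the blocks and conjugating back gives the entries of e^{tA} as shown above.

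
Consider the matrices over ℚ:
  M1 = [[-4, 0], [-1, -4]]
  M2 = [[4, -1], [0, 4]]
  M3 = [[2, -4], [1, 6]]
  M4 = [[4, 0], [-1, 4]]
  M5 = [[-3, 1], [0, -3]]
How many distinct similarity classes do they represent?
3 classes: {M1}, {M2, M3, M4}, {M5}

Characteristic polynomials: χ_{M1} = (x + 4)^2, χ_{M2} = (x - 4)^2, χ_{M3} = (x - 4)^2, χ_{M4} = (x - 4)^2, χ_{M5} = (x + 3)^2.

{M1}: invariant factors (x + 4)^2.

{M2, M3, M4}: invariant factors (x - 4)^2.

{M5}: invariant factors (x + 3)^2.

Matrices are similar if and only if their invariant-factor lists agree; the partition into similarity classes is {M1}, {M2, M3, M4}, {M5}.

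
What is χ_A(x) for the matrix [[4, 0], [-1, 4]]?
χ_A(x) = (x - 4)^2

xI - A = [[x - 4, 0], [1, x - 4]].

Expanding det(xI - A) along the first row:
det(xI - A) = + (x - 4)·det([[x - 4]]) - (0)·det([[1]]).

Evaluating gives χ_A(x) = x^2 - 8x + 16 = (x - 4)^2.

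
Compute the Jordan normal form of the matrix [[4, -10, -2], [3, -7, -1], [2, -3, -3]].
J = [[-2, 1, 0], [0, -2, 1], [0, 0, -2]]

The characteristic polynomial is det(xI - A) = (x + 2)^3, so the eigenvalues are -2 (algebraic multiplicity 3).

For λ = -2: rank(A + 2I) = 2, rank((A + 2I)^2) = 1, rank((A + 2I)^3) = 0. The eigenspace has dimension 3 - 2 = 1, so there is 1 Jordan block; the rank sequence gives block sizes [3].

Assembling the blocks gives the Jordan form J above.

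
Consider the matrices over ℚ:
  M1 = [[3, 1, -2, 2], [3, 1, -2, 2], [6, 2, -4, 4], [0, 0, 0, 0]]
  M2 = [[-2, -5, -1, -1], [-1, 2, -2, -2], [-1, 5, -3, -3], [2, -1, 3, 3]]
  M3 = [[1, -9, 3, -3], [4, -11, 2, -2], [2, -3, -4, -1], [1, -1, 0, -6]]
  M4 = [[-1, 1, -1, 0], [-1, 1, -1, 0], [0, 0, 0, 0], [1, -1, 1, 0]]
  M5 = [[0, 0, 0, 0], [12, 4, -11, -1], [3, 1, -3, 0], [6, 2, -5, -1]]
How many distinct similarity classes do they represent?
3 classes: {M1, M4}, {M2, M5}, {M3}

Characteristic polynomials: χ_{M1} = x^4, χ_{M2} = x^4, χ_{M3} = (x + 5)^4, χ_{M4} = x^4, χ_{M5} = x^4.

{M1, M4}: invariant factors x, x, x^2.

{M2, M5}: invariant factors x, x^3.

{M3}: invariant factors x + 5, (x + 5)^3.

Matrices are similar if and only if their invariant-factor lists agree; the partition into similarity classes is {M1, M4}, {M2, M5}, {M3}.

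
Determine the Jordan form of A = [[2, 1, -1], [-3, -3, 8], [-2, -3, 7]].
The characteristic polynomial is det(xI - A) = (x - 2)^3, so the eigenvalues are 2 (algebraic multiplicity 3).

For λ = 2: rank(A - 2I) = 2, rank((A - 2I)^2) = 1, rank((A - 2I)^3) = 0. The eigenspace has dimension 3 - 2 = 1, so there is 1 Jordan block; the rank sequence gives block sizes [3].

Assembling the blocks gives the Jordan form J above.

J = [[2, 1, 0], [0, 2, 1], [0, 0, 2]]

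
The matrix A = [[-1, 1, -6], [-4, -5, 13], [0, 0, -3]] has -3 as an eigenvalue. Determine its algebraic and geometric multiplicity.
algebraic multiplicity 3, geometric multiplicity 1

The characteristic polynomial is (x + 3)^3, so the factor x + 3 appears with exponent 3: the algebraic multiplicity is 3.

rank(A + 3I) = 2, so the eigenspace has dimension 3 - 2 = 1: the geometric multiplicity is 1.

Since 1 < 3, A is not diagonalizable.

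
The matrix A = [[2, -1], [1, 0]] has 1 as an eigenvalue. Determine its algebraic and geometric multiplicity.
The characteristic polynomial is (x - 1)^2, so the factor x - 1 appears with exponent 2: the algebraic multiplicity is 2.

rank(A - I) = 1, so the eigenspace has dimension 2 - 1 = 1: the geometric multiplicity is 1.

Since 1 < 2, A is not diagonalizable.

algebraic multiplicity 2, geometric multiplicity 1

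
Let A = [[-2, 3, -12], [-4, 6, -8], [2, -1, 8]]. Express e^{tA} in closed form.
A has Jordan form J = [[4, 1, 0], [0, 4, 0], [0, 0, 4]] with A = PJP^{-1}, so e^{tA} = P e^{tJ} P^{-1}.

For a Jordan block J_k(λ), e^{tJ_k(λ)} = e^{λt} · (I + tN + t^2 N^2/2! + ... + t^{k-1} N^{k-1}/(k-1)!) where N is the nilpotent superdiagonal part.

Assembling the blocks and conjugating back gives the entries of e^{tA} as shown above.

e^{tA} = [[(1 - 6*t)*e^{4*t}, 3*t*e^{4*t}, -12*t*e^{4*t}], [-4*t*e^{4*t}, (2*t + 1)*e^{4*t}, -8*t*e^{4*t}], [2*t*e^{4*t}, -t*e^{4*t}, (4*t + 1)*e^{4*t}]]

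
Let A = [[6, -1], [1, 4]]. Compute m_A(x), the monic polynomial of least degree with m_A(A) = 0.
The characteristic polynomial factors as (x - 5)^2. The minimal polynomial is ∏(x - λ)^{k_λ} where k_λ is the size of the largest Jordan block at λ.

For λ = 5: rank(A - 5I) = 1, and the largest Jordan block has size 2 (the smallest k with rank((A - 5I)^k) = rank((A - 5I)^(k+1))).

So m_A(x) = (x - 5)^2.

m_A(x) = (x - 5)^2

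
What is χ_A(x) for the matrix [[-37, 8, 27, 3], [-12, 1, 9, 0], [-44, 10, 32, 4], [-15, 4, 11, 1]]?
χ_A(x) = x^2(x + 1)(x + 2)

xI - A = [[x + 37, -8, -27, -3], [12, x - 1, -9, 0], [44, -10, x - 32, -4], [15, -4, -11, x - 1]].

Expanding det(xI - A) along the first row:
det(xI - A) = + (x + 37)·det([[x - 1, -9, 0], [-10, x - 32, -4], [-4, -11, x - 1]]) - (-8)·det([[12, -9, 0], [44, x - 32, -4], [15, -11, x - 1]]) + (-27)·det([[12, x - 1, 0], [44, -10, -4], [15, -4, x - 1]]) - (-3)·det([[12, x - 1, -9], [44, -10, x - 32], [15, -4, -11]]).

Evaluating gives χ_A(x) = x^4 + 3x^3 + 2x^2 = x^2(x + 1)(x + 2).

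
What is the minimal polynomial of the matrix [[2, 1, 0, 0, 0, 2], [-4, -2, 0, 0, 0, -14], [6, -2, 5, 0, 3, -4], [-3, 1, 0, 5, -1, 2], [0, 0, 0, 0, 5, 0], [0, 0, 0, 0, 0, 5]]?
The characteristic polynomial factors as x^2(x - 5)^4. The minimal polynomial is ∏(x - λ)^{k_λ} where k_λ is the size of the largest Jordan block at λ.

For λ = 0: rank(A) = 5, and the largest Jordan block has size 2 (the smallest k with rank(A^k) = rank(A^(k+1))).
For λ = 5: rank(A - 5I) = 3, and the largest Jordan block has size 2 (the smallest k with rank((A - 5I)^k) = rank((A - 5I)^(k+1))).

So m_A(x) = x^2(x - 5)^2.

m_A(x) = x^2(x - 5)^2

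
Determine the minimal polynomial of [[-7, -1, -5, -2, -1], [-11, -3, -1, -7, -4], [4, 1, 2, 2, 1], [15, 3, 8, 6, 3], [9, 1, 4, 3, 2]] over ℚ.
The characteristic polynomial factors as x(x - 1)^3(x + 3). The minimal polynomial is ∏(x - λ)^{k_λ} where k_λ is the size of the largest Jordan block at λ.

For λ = -3: rank(A + 3I) = 4, and the largest Jordan block has size 1 (the smallest k with rank((A + 3I)^k) = rank((A + 3I)^(k+1))).
For λ = 0: rank(A) = 4, and the largest Jordan block has size 1 (the smallest k with rank(A^k) = rank(A^(k+1))).
For λ = 1: rank(A - I) = 3, and the largest Jordan block has size 2 (the smallest k with rank((A - I)^k) = rank((A - I)^(k+1))).

So m_A(x) = x(x - 1)^2(x + 3).

m_A(x) = x(x - 1)^2(x + 3)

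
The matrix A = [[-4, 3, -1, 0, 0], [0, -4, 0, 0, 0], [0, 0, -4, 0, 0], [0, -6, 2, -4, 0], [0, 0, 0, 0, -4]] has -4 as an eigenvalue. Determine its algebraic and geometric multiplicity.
The characteristic polynomial is (x + 4)^5, so the factor x + 4 appears with exponent 5: the algebraic multiplicity is 5.

rank(A + 4I) = 1, so the eigenspace has dimension 5 - 1 = 4: the geometric multiplicity is 4.

Since 4 < 5, A is not diagonalizable.

algebraic multiplicity 5, geometric multiplicity 4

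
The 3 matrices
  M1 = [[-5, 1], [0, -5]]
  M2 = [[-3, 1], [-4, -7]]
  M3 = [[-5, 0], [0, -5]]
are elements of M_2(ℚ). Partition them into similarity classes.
Characteristic polynomials: χ_{M1} = (x + 5)^2, χ_{M2} = (x + 5)^2, χ_{M3} = (x + 5)^2.

{M1, M2}: invariant factors (x + 5)^2.

{M3}: invariant factors x + 5, x + 5.

Matrices are similar if and only if their invariant-factor lists agree; the partition into similarity classes is {M1, M2}, {M3}.

2 classes: {M1, M2}, {M3}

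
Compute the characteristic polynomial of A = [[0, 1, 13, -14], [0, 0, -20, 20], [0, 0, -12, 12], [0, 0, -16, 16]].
χ_A(x) = x^3(x - 4)

xI - A = [[x, -1, -13, 14], [0, x, 20, -20], [0, 0, x + 12, -12], [0, 0, 16, x - 16]].

Expanding det(xI - A) along the first row:
det(xI - A) = + (x)·det([[x, 20, -20], [0, x + 12, -12], [0, 16, x - 16]]) - (-1)·det([[0, 20, -20], [0, x + 12, -12], [0, 16, x - 16]]) + (-13)·det([[0, x, -20], [0, 0, -12], [0, 0, x - 16]]) - (14)·det([[0, x, 20], [0, 0, x + 12], [0, 0, 16]]).

Evaluating gives χ_A(x) = x^4 - 4x^3 = x^3(x - 4).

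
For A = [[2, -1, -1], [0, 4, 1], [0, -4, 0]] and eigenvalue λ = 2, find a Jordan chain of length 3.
We seek v_1 ∈ ker((A - 2I)^3) \ ker((A - 2I)^2), then set v_{i+1} = (A - 2I) v_i.

One such chain is v_1 = [[2, 0, 1]]^T, v_2 = [[-1, 1, -2]]^T, v_3 = [[1, 0, 0]]^T. Check: (A - 2I) v_3 = [[0, 0, 0]]^T = 0.

v_1 = [[2, 0, 1]]^T, v_2 = [[-1, 1, -2]]^T, v_3 = [[1, 0, 0]]^T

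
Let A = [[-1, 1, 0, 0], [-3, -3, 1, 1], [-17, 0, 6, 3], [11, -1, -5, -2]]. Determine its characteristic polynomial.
χ_A(x) = (x - 3)(x + 1)^3

xI - A = [[x + 1, -1, 0, 0], [3, x + 3, -1, -1], [17, 0, x - 6, -3], [-11, 1, 5, x + 2]].

Expanding det(xI - A) along the first row:
det(xI - A) = + (x + 1)·det([[x + 3, -1, -1], [0, x - 6, -3], [1, 5, x + 2]]) - (-1)·det([[3, -1, -1], [17, x - 6, -3], [-11, 5, x + 2]]) + (0)·det([[3, x + 3, -1], [17, 0, -3], [-11, 1, x + 2]]) - (0)·det([[3, x + 3, -1], [17, 0, x - 6], [-11, 1, 5]]).

Evaluating gives χ_A(x) = x^4 - 6x^2 - 8x - 3 = (x - 3)(x + 1)^3.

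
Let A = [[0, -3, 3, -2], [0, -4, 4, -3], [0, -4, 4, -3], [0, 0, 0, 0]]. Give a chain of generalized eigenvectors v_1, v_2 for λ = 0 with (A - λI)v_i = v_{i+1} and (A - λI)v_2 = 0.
v_1 = [[0, 1, 0, -2]]^T, v_2 = [[1, 2, 2, 0]]^T

We seek v_1 ∈ ker(A^2) \ ker(A), then set v_{i+1} = A v_i.

One such chain is v_1 = [[0, 1, 0, -2]]^T, v_2 = [[1, 2, 2, 0]]^T. Check: A v_2 = [[0, 0, 0, 0]]^T = 0.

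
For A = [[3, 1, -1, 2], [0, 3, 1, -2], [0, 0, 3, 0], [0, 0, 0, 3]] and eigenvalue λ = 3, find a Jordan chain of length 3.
We seek v_1 ∈ ker((A - 3I)^3) \ ker((A - 3I)^2), then set v_{i+1} = (A - 3I) v_i.

One such chain is v_1 = [[-3, 1, -1, -1]]^T, v_2 = [[0, 1, 0, 0]]^T, v_3 = [[1, 0, 0, 0]]^T. Check: (A - 3I) v_3 = [[0, 0, 0, 0]]^T = 0.

v_1 = [[-3, 1, -1, -1]]^T, v_2 = [[0, 1, 0, 0]]^T, v_3 = [[1, 0, 0, 0]]^T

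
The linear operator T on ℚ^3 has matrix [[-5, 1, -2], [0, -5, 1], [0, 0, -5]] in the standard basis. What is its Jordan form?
The characteristic polynomial is det(xI - A) = (x + 5)^3, so the eigenvalues are -5 (algebraic multiplicity 3).

For λ = -5: rank(A + 5I) = 2, rank((A + 5I)^2) = 1, rank((A + 5I)^3) = 0. The eigenspace has dimension 3 - 2 = 1, so there is 1 Jordan block; the rank sequence gives block sizes [3].

Assembling the blocks gives the Jordan form J above.

J = [[-5, 1, 0], [0, -5, 1], [0, 0, -5]]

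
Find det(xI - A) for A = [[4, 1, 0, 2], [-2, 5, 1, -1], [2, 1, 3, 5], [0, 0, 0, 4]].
xI - A = [[x - 4, -1, 0, -2], [2, x - 5, -1, 1], [-2, -1, x - 3, -5], [0, 0, 0, x - 4]].

Expanding det(xI - A) along the first row:
det(xI - A) = + (x - 4)·det([[x - 5, -1, 1], [-1, x - 3, -5], [0, 0, x - 4]]) - (-1)·det([[2, -1, 1], [-2, x - 3, -5], [0, 0, x - 4]]) + (0)·det([[2, x - 5, 1], [-2, -1, -5], [0, 0, x - 4]]) - (-2)·det([[2, x - 5, -1], [-2, -1, x - 3], [0, 0, 0]]).

Evaluating gives χ_A(x) = x^4 - 16x^3 + 96x^2 - 256x + 256 = (x - 4)^4.

χ_A(x) = (x - 4)^4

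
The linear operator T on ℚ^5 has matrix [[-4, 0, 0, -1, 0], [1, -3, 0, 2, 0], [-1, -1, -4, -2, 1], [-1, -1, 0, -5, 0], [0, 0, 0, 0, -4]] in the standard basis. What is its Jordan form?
J = [[-4, 1, 0, 0, 0], [0, -4, 1, 0, 0], [0, 0, -4, 0, 0], [0, 0, 0, -4, 1], [0, 0, 0, 0, -4]]

The characteristic polynomial is det(xI - A) = (x + 4)^5, so the eigenvalues are -4 (algebraic multiplicity 5).

For λ = -4: rank(A + 4I) = 3, rank((A + 4I)^2) = 1, rank((A + 4I)^3) = 0. The eigenspace has dimension 5 - 3 = 2, so there are 2 Jordan blocks; the rank sequence gives block sizes [3, 2].

Assembling the blocks gives the Jordan form J above.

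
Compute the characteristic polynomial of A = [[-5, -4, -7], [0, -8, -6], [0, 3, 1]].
χ_A(x) = (x + 2)(x + 5)^2

xI - A = [[x + 5, 4, 7], [0, x + 8, 6], [0, -3, x - 1]].

Expanding det(xI - A) along the first row:
det(xI - A) = + (x + 5)·det([[x + 8, 6], [-3, x - 1]]) - (4)·det([[0, 6], [0, x - 1]]) + (7)·det([[0, x + 8], [0, -3]]).

Evaluating gives χ_A(x) = x^3 + 12x^2 + 45x + 50 = (x + 2)(x + 5)^2.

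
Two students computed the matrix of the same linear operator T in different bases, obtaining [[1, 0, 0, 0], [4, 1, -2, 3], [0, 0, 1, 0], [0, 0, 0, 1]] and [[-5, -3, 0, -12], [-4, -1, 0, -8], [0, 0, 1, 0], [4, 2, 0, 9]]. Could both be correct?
Two matrices over a field are similar if and only if they have the same invariant factors.

Both A and B have characteristic polynomial (x - 1)^4 and minimal polynomial (x - 1)^2. Computing further, both have invariant factors x - 1, x - 1, (x - 1)^2. Hence A and B are similar.

Yes.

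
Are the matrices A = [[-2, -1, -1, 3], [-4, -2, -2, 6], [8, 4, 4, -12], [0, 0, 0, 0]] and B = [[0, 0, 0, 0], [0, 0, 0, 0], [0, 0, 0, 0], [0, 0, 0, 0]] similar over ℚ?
Both have characteristic polynomial x^4, but the minimal polynomial of A is x^2 while the minimal polynomial of B is x. The minimal polynomial is a similarity invariant, so A and B are not similar.

No.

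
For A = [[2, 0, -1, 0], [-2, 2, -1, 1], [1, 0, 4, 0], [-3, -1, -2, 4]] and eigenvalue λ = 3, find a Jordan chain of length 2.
We seek v_1 ∈ ker((A - 3I)^2) \ ker(A - 3I), then set v_{i+1} = (A - 3I) v_i.

One such chain is v_1 = [[0, 1, -1, 0]]^T, v_2 = [[1, 0, -1, 1]]^T. Check: (A - 3I) v_2 = [[0, 0, 0, 0]]^T = 0.

v_1 = [[0, 1, -1, 0]]^T, v_2 = [[1, 0, -1, 1]]^T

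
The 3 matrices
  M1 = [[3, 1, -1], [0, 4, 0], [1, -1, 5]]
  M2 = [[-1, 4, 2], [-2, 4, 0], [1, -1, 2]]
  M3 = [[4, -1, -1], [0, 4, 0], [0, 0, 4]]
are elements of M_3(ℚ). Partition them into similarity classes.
Characteristic polynomials: χ_{M1} = (x - 4)^3, χ_{M2} = (x - 2)^2(x - 1), χ_{M3} = (x - 4)^3.

{M1, M3}: invariant factors x - 4, (x - 4)^2.

{M2}: invariant factors (x - 2)^2(x - 1).

Matrices are similar if and only if their invariant-factor lists agree; the partition into similarity classes is {M1, M3}, {M2}.

2 classes: {M1, M3}, {M2}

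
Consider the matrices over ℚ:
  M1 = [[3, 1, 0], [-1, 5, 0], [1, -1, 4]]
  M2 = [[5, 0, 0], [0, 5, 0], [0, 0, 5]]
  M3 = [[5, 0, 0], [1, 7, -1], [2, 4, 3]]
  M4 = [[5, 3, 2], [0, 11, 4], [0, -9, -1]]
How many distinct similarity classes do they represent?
Characteristic polynomials: χ_{M1} = (x - 4)^3, χ_{M2} = (x - 5)^3, χ_{M3} = (x - 5)^3, χ_{M4} = (x - 5)^3.

{M1}: invariant factors x - 4, (x - 4)^2.

{M2}: invariant factors x - 5, x - 5, x - 5.

{M3, M4}: invariant factors x - 5, (x - 5)^2.

Matrices are similar if and only if their invariant-factor lists agree; the partition into similarity classes is {M1}, {M2}, {M3, M4}.

3 classes: {M1}, {M2}, {M3, M4}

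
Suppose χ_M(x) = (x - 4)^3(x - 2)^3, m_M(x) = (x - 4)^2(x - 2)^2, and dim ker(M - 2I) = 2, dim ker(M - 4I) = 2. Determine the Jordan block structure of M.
λ = 2: algebraic multiplicity 3 (exponent in χ_M), largest block size 2 (exponent in m_M), 2 blocks (geometric multiplicity). These force block sizes [2, 1].
λ = 4: algebraic multiplicity 3 (exponent in χ_M), largest block size 2 (exponent in m_M), 2 blocks (geometric multiplicity). These force block sizes [2, 1].

Jordan blocks: (2, 2), (2, 1), (4, 2), (4, 1)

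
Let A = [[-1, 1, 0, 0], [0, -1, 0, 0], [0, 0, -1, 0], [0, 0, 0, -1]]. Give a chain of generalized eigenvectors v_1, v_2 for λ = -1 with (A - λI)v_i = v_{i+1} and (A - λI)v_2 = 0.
We seek v_1 ∈ ker((A + I)^2) \ ker(A + I), then set v_{i+1} = (A + I) v_i.

One such chain is v_1 = [[1, 1, 0, 0]]^T, v_2 = [[1, 0, 0, 0]]^T. Check: (A + I) v_2 = [[0, 0, 0, 0]]^T = 0.

v_1 = [[1, 1, 0, 0]]^T, v_2 = [[1, 0, 0, 0]]^T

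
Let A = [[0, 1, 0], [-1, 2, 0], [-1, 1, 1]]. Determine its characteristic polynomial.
χ_A(x) = (x - 1)^3

xI - A = [[x, -1, 0], [1, x - 2, 0], [1, -1, x - 1]].

Expanding det(xI - A) along the first row:
det(xI - A) = + (x)·det([[x - 2, 0], [-1, x - 1]]) - (-1)·det([[1, 0], [1, x - 1]]) + (0)·det([[1, x - 2], [1, -1]]).

Evaluating gives χ_A(x) = x^3 - 3x^2 + 3x - 1 = (x - 1)^3.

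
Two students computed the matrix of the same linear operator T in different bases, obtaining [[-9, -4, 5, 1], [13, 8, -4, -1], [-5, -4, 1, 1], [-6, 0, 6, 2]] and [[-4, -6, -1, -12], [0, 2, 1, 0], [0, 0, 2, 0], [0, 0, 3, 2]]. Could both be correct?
Both have characteristic polynomial (x - 2)^3(x + 4), but the minimal polynomial of A is (x - 2)^3(x + 4) while the minimal polynomial of B is (x - 2)^2(x + 4). The minimal polynomial is a similarity invariant, so A and B are not similar.

No.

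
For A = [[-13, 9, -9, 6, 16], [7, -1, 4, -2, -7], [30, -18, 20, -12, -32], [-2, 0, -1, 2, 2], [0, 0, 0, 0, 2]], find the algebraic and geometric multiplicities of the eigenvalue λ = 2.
The characteristic polynomial is (x - 2)^5, so the factor x - 2 appears with exponent 5: the algebraic multiplicity is 5.

rank(A - 2I) = 3, so the eigenspace has dimension 5 - 3 = 2: the geometric multiplicity is 2.

Since 2 < 5, A is not diagonalizable.

algebraic multiplicity 5, geometric multiplicity 2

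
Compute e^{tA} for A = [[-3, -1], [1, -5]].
A has Jordan form J = [[-4, 1], [0, -4]] with A = PJP^{-1}, so e^{tA} = P e^{tJ} P^{-1}.

For a Jordan block J_k(λ), e^{tJ_k(λ)} = e^{λt} · (I + tN + t^2 N^2/2! + ... + t^{k-1} N^{k-1}/(k-1)!) where N is the nilpotent superdiagonal part.

Assembling the blocks and conjugating back gives the entries of e^{tA} as shown above.

e^{tA} = [[(t + 1)*e^{-4*t}, -t*e^{-4*t}], [t*e^{-4*t}, (1 - t)*e^{-4*t}]]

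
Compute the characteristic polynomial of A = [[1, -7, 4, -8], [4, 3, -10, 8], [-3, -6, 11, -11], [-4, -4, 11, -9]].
xI - A = [[x - 1, 7, -4, 8], [-4, x - 3, 10, -8], [3, 6, x - 11, 11], [4, 4, -11, x + 9]].

Expanding det(xI - A) along the first row:
det(xI - A) = + (x - 1)·det([[x - 3, 10, -8], [6, x - 11, 11], [4, -11, x + 9]]) - (7)·det([[-4, 10, -8], [3, x - 11, 11], [4, -11, x + 9]]) + (-4)·det([[-4, x - 3, -8], [3, 6, 11], [4, 4, x + 9]]) - (8)·det([[-4, x - 3, 10], [3, 6, x - 11], [4, 4, -11]]).

Evaluating gives χ_A(x) = x^4 - 6x^3 + 13x^2 - 12x + 4 = (x - 2)^2(x - 1)^2.

χ_A(x) = (x - 2)^2(x - 1)^2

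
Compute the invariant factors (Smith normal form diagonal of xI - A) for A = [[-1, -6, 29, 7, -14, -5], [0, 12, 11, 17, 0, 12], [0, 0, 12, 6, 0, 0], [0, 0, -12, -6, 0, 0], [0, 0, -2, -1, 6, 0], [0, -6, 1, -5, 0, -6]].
The Jordan structure of A has elementary divisors (x + 1), x^2, (x - 6)^2, (x - 6). Arranging the block sizes at each eigenvalue in decreasing order and taking row products gives the invariant factors.

Invariant factors (smallest first, each dividing the next): x - 6, x^2(x - 6)^2(x + 1).

Check: the last factor x^2(x - 6)^2(x + 1) is the minimal polynomial, and the product x^2(x - 6)^3(x + 1) is the characteristic polynomial.

x - 6, x^2(x - 6)^2(x + 1)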